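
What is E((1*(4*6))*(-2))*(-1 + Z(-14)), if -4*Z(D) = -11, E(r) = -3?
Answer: -21/4 ≈ -5.2500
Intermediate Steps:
Z(D) = 11/4 (Z(D) = -¼*(-11) = 11/4)
E((1*(4*6))*(-2))*(-1 + Z(-14)) = -3*(-1 + 11/4) = -3*7/4 = -21/4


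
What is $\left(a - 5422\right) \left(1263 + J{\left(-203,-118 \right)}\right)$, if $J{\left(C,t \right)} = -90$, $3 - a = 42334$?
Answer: $-56014269$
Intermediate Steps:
$a = -42331$ ($a = 3 - 42334 = -42331$)
$\left(a - 5422\right) \left(1263 + J{\left(-203,-118 \right)}\right) = \left(-42331 - 5422\right) \left(1263 - 90\right) = \left(-47753\right) 1173 = -56014269$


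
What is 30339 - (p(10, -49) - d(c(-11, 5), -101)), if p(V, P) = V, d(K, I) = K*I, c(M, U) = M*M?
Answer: 18108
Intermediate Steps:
c(M, U) = M²
d(K, I) = I*K
30339 - (p(10, -49) - d(c(-11, 5), -101)) = 30339 - (10 - (-101)*(-11)²) = 30339 - (10 - (-101)*121) = 30339 - (10 - 1*(-12221)) = 30339 - (10 + 12221) = 30339 - 1*12231 = 30339 - 12231 = 18108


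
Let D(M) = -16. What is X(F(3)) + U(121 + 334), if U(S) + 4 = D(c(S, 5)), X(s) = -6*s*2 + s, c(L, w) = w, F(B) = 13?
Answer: -163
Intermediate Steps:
X(s) = -11*s (X(s) = -12*s + s = -11*s)
U(S) = -20 (U(S) = -4 - 16 = -20)
X(F(3)) + U(121 + 334) = -11*13 - 20 = -143 - 20 = -163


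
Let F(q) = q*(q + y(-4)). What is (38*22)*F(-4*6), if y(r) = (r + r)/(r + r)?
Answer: 461472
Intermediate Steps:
y(r) = 1 (y(r) = (2*r)/((2*r)) = (2*r)*(1/(2*r)) = 1)
F(q) = q*(1 + q) (F(q) = q*(q + 1) = q*(1 + q))
(38*22)*F(-4*6) = (38*22)*((-4*6)*(1 - 4*6)) = 836*(-24*(1 - 24)) = 836*(-24*(-23)) = 836*552 = 461472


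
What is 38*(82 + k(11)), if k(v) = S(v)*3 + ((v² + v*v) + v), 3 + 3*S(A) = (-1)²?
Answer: 12654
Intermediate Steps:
S(A) = -⅔ (S(A) = -1 + (⅓)*(-1)² = -1 + (⅓)*1 = -1 + ⅓ = -⅔)
k(v) = -2 + v + 2*v² (k(v) = -⅔*3 + ((v² + v*v) + v) = -2 + ((v² + v²) + v) = -2 + (2*v² + v) = -2 + (v + 2*v²) = -2 + v + 2*v²)
38*(82 + k(11)) = 38*(82 + (-2 + 11 + 2*11²)) = 38*(82 + (-2 + 11 + 2*121)) = 38*(82 + (-2 + 11 + 242)) = 38*(82 + 251) = 38*333 = 12654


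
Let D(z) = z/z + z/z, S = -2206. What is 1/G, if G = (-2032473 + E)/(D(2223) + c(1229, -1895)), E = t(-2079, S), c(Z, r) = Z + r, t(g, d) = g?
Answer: 83/254319 ≈ 0.00032636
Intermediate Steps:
E = -2079
D(z) = 2 (D(z) = 1 + 1 = 2)
G = 254319/83 (G = (-2032473 - 2079)/(2 + (1229 - 1895)) = -2034552/(2 - 666) = -2034552/(-664) = -2034552*(-1/664) = 254319/83 ≈ 3064.1)
1/G = 1/(254319/83) = 83/254319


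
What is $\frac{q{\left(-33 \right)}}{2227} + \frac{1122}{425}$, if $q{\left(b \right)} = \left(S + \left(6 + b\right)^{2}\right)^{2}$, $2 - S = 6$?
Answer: $\frac{13287607}{55675} \approx 238.66$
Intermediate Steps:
$S = -4$ ($S = 2 - 6 = -4$)
$q{\left(b \right)} = \left(-4 + \left(6 + b\right)^{2}\right)^{2}$
$\frac{q{\left(-33 \right)}}{2227} + \frac{1122}{425} = \frac{\left(-4 + \left(6 - 33\right)^{2}\right)^{2}}{2227} + \frac{1122}{425} = \left(-4 + \left(-27\right)^{2}\right)^{2} \cdot \frac{1}{2227} + 1122 \cdot \frac{1}{425} = \left(-4 + 729\right)^{2} \cdot \frac{1}{2227} + \frac{66}{25} = 725^{2} \cdot \frac{1}{2227} + \frac{66}{25} = 525625 \cdot \frac{1}{2227} + \frac{66}{25} = \frac{525625}{2227} + \frac{66}{25} = \frac{13287607}{55675}$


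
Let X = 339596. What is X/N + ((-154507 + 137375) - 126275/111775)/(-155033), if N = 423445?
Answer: 267828659310863/293511978570635 ≈ 0.91250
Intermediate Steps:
X/N + ((-154507 + 137375) - 126275/111775)/(-155033) = 339596/423445 + ((-154507 + 137375) - 126275/111775)/(-155033) = 339596*(1/423445) + (-17132 - 126275*1/111775)*(-1/155033) = 339596/423445 + (-17132 - 5051/4471)*(-1/155033) = 339596/423445 - 76602223/4471*(-1/155033) = 339596/423445 + 76602223/693152543 = 267828659310863/293511978570635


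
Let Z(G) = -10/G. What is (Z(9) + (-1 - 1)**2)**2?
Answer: 676/81 ≈ 8.3457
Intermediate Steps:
(Z(9) + (-1 - 1)**2)**2 = (-10/9 + (-1 - 1)**2)**2 = (-10*1/9 + (-2)**2)**2 = (-10/9 + 4)**2 = (26/9)**2 = 676/81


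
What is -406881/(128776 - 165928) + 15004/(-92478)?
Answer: 228827855/21208288 ≈ 10.790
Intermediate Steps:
-406881/(128776 - 165928) + 15004/(-92478) = -406881/(-37152) + 15004*(-1/92478) = -406881*(-1/37152) - 7502/46239 = 45209/4128 - 7502/46239 = 228827855/21208288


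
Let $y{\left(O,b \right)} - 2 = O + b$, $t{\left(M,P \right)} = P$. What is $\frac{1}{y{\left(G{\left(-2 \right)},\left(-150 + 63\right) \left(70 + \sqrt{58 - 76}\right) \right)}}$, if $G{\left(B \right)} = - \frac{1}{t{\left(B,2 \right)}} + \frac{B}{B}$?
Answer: $- \frac{24350}{148775593} + \frac{1044 i \sqrt{2}}{148775593} \approx -0.00016367 + 9.9239 \cdot 10^{-6} i$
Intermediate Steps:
$G{\left(B \right)} = \frac{1}{2}$ ($G{\left(B \right)} = - \frac{1}{2} + \frac{B}{B} = \left(-1\right) \frac{1}{2} + 1 = - \frac{1}{2} + 1 = \frac{1}{2}$)
$y{\left(O,b \right)} = 2 + O + b$ ($y{\left(O,b \right)} = 2 + \left(O + b\right) = 2 + O + b$)
$\frac{1}{y{\left(G{\left(-2 \right)},\left(-150 + 63\right) \left(70 + \sqrt{58 - 76}\right) \right)}} = \frac{1}{2 + \frac{1}{2} + \left(-150 + 63\right) \left(70 + \sqrt{58 - 76}\right)} = \frac{1}{2 + \frac{1}{2} - 87 \left(70 + \sqrt{-18}\right)} = \frac{1}{2 + \frac{1}{2} - 87 \left(70 + 3 i \sqrt{2}\right)} = \frac{1}{2 + \frac{1}{2} - \left(6090 + 261 i \sqrt{2}\right)} = \frac{1}{- \frac{12175}{2} - 261 i \sqrt{2}}$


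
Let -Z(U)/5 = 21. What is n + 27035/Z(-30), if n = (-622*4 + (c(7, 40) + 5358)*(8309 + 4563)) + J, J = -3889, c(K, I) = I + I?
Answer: 1469817332/21 ≈ 6.9991e+7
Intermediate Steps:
Z(U) = -105 (Z(U) = -5*21 = -105)
c(K, I) = 2*I
n = 69991559 (n = (-622*4 + (2*40 + 5358)*(8309 + 4563)) - 3889 = (-2488 + (80 + 5358)*12872) - 3889 = (-2488 + 5438*12872) - 3889 = (-2488 + 69997936) - 3889 = 69995448 - 3889 = 69991559)
n + 27035/Z(-30) = 69991559 + 27035/(-105) = 69991559 + 27035*(-1/105) = 69991559 - 5407/21 = 1469817332/21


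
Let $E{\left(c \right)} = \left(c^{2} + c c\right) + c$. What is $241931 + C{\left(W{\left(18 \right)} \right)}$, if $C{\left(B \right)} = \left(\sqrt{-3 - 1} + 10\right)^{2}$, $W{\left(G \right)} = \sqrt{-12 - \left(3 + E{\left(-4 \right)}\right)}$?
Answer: $242027 + 40 i \approx 2.4203 \cdot 10^{5} + 40.0 i$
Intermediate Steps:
$E{\left(c \right)} = c + 2 c^{2}$ ($E{\left(c \right)} = \left(c^{2} + c^{2}\right) + c = 2 c^{2} + c = c + 2 c^{2}$)
$W{\left(G \right)} = i \sqrt{43}$ ($W{\left(G \right)} = \sqrt{-12 - \left(3 - 4 \left(1 + 2 \left(-4\right)\right)\right)} = \sqrt{-12 - \left(3 - 4 \left(1 - 8\right)\right)} = \sqrt{-12 - \left(3 - -28\right)} = \sqrt{-12 - 31} = \sqrt{-43} = i \sqrt{43}$)
$C{\left(B \right)} = \left(10 + 2 i\right)^{2}$ ($C{\left(B \right)} = \left(\sqrt{-4} + 10\right)^{2} = \left(2 i + 10\right)^{2} = \left(10 + 2 i\right)^{2}$)
$241931 + C{\left(W{\left(18 \right)} \right)} = 241931 + \left(96 + 40 i\right) = 242027 + 40 i$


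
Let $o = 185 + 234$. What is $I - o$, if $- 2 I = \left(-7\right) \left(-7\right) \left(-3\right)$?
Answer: $- \frac{691}{2} \approx -345.5$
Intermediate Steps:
$o = 419$
$I = \frac{147}{2}$ ($I = - \frac{\left(-7\right) \left(-7\right) \left(-3\right)}{2} = - \frac{49 \left(-3\right)}{2} = \left(- \frac{1}{2}\right) \left(-147\right) = \frac{147}{2} \approx 73.5$)
$I - o = \frac{147}{2} - 419 = - \frac{691}{2}$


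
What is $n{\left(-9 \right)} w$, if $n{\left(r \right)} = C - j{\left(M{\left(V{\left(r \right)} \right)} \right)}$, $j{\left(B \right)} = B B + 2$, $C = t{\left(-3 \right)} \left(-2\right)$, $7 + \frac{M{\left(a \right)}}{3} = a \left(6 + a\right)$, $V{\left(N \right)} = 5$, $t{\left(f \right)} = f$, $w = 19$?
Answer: $-393908$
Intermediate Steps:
$M{\left(a \right)} = -21 + 3 a \left(6 + a\right)$
$C = 6$ ($C = \left(-3\right) \left(-2\right) = 6$)
$j{\left(B \right)} = 2 + B^{2}$ ($j{\left(B \right)} = B^{2} + 2 = 2 + B^{2}$)
$n{\left(r \right)} = -20732$ ($n{\left(r \right)} = 6 - \left(2 + \left(-21 + 3 \cdot 5^{2} + 18 \cdot 5\right)^{2}\right) = 6 - \left(2 + \left(-21 + 3 \cdot 25 + 90\right)^{2}\right) = 6 - \left(2 + \left(-21 + 75 + 90\right)^{2}\right) = 6 - \left(2 + 144^{2}\right) = 6 - \left(2 + 20736\right) = 6 - 20738 = -20732$)
$n{\left(-9 \right)} w = \left(-20732\right) 19 = -393908$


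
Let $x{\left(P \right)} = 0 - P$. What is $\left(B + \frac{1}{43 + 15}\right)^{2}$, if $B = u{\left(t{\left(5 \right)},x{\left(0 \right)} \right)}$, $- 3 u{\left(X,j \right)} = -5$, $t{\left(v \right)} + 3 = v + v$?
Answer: $\frac{85849}{30276} \approx 2.8355$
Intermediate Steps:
$x{\left(P \right)} = - P$
$t{\left(v \right)} = -3 + 2 v$ ($t{\left(v \right)} = -3 + \left(v + v\right) = -3 + 2 v$)
$u{\left(X,j \right)} = \frac{5}{3}$ ($u{\left(X,j \right)} = \left(- \frac{1}{3}\right) \left(-5\right) = \frac{5}{3}$)
$B = \frac{5}{3} \approx 1.6667$
$\left(B + \frac{1}{43 + 15}\right)^{2} = \left(\frac{5}{3} + \frac{1}{43 + 15}\right)^{2} = \left(\frac{5}{3} + \frac{1}{58}\right)^{2} = \left(\frac{293}{174}\right)^{2} = \frac{85849}{30276}$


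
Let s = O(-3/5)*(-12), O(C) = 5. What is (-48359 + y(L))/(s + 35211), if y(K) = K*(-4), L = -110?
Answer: -15973/11717 ≈ -1.3632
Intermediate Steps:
y(K) = -4*K
s = -60 (s = 5*(-12) = -60)
(-48359 + y(L))/(s + 35211) = (-48359 - 4*(-110))/(-60 + 35211) = (-48359 + 440)/35151 = -47919*1/35151 = -15973/11717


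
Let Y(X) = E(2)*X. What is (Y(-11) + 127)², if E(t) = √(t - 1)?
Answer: 13456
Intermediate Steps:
E(t) = √(-1 + t)
Y(X) = X (Y(X) = √(-1 + 2)*X = √1*X = 1*X = X)
(Y(-11) + 127)² = (-11 + 127)² = 116² = 13456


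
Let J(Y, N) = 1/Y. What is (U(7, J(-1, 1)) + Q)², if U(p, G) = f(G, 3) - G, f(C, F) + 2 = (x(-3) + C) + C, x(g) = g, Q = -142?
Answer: 21904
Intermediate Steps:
f(C, F) = -5 + 2*C (f(C, F) = -2 + ((-3 + C) + C) = -2 + (-3 + 2*C) = -5 + 2*C)
U(p, G) = -5 + G (U(p, G) = (-5 + 2*G) - G = -5 + G)
(U(7, J(-1, 1)) + Q)² = ((-5 + 1/(-1)) - 142)² = ((-5 - 1) - 142)² = (-6 - 142)² = (-148)² = 21904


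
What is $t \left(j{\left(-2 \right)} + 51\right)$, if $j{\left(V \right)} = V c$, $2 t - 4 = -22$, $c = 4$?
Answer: $-387$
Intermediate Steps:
$t = -9$ ($t = 2 + \frac{1}{2} \left(-22\right) = 2 - 11 = -9$)
$j{\left(V \right)} = 4 V$ ($j{\left(V \right)} = V 4 = 4 V$)
$t \left(j{\left(-2 \right)} + 51\right) = - 9 \left(4 \left(-2\right) + 51\right) = - 9 \left(-8 + 51\right) = \left(-9\right) 43 = -387$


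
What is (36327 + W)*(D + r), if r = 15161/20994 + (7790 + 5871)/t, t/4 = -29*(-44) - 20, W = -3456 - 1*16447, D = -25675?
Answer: -2779431759451903/6592116 ≈ -4.2163e+8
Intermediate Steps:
W = -19903 (W = -3456 - 16447 = -19903)
t = 5024 (t = 4*(-29*(-44) - 20) = 4*(1276 - 20) = 4*1256 = 5024)
r = 181483949/52736928 (r = 15161/20994 + (7790 + 5871)/5024 = 15161*(1/20994) + 13661*(1/5024) = 15161/20994 + 13661/5024 = 181483949/52736928 ≈ 3.4413)
(36327 + W)*(D + r) = (36327 - 19903)*(-25675 + 181483949/52736928) = 16424*(-1353839142451/52736928) = -2779431759451903/6592116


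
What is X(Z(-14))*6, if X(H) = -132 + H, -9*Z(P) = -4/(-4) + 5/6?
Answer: -7139/9 ≈ -793.22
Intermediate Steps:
Z(P) = -11/54 (Z(P) = -(-4/(-4) + 5/6)/9 = -(-4*(-¼) + 5*(⅙))/9 = -(1 + ⅚)/9 = -⅑*11/6 = -11/54)
X(Z(-14))*6 = (-132 - 11/54)*6 = -7139/54*6 = -7139/9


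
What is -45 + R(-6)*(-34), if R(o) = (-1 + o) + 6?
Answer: -11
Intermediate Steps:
R(o) = 5 + o
-45 + R(-6)*(-34) = -45 + (5 - 6)*(-34) = -45 - 1*(-34) = -45 + 34 = -11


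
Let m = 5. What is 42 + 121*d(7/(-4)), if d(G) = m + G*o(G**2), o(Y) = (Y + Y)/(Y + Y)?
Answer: 1741/4 ≈ 435.25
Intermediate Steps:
o(Y) = 1 (o(Y) = (2*Y)/((2*Y)) = (2*Y)*(1/(2*Y)) = 1)
d(G) = 5 + G (d(G) = 5 + G*1 = 5 + G)
42 + 121*d(7/(-4)) = 42 + 121*(5 + 7/(-4)) = 42 + 121*(5 + 7*(-1/4)) = 42 + 121*(5 - 7/4) = 42 + 121*(13/4) = 42 + 1573/4 = 1741/4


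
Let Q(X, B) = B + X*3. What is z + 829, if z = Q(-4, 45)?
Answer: 862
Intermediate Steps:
Q(X, B) = B + 3*X
z = 33 (z = 45 + 3*(-4) = 45 - 12 = 33)
z + 829 = 33 + 829 = 862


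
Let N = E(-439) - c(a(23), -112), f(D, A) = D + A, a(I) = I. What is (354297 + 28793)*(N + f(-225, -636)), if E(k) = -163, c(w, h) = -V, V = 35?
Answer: -378876010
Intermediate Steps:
c(w, h) = -35 (c(w, h) = -1*35 = -35)
f(D, A) = A + D
N = -128 (N = -163 - 1*(-35) = -163 + 35 = -128)
(354297 + 28793)*(N + f(-225, -636)) = (354297 + 28793)*(-128 + (-636 - 225)) = 383090*(-128 - 861) = 383090*(-989) = -378876010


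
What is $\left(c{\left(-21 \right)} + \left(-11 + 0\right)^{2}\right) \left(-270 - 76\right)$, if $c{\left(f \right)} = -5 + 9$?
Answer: $-43250$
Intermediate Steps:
$c{\left(f \right)} = 4$
$\left(c{\left(-21 \right)} + \left(-11 + 0\right)^{2}\right) \left(-270 - 76\right) = \left(4 + \left(-11 + 0\right)^{2}\right) \left(-270 - 76\right) = \left(4 + \left(-11\right)^{2}\right) \left(-346\right) = \left(4 + 121\right) \left(-346\right) = 125 \left(-346\right) = -43250$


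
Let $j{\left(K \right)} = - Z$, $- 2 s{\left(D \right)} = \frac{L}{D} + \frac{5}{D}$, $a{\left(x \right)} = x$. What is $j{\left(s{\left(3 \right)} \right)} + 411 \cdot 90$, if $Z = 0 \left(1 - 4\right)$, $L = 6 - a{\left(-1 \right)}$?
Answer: $36990$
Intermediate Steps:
$L = 7$ ($L = 6 - -1 = 6 + 1 = 7$)
$Z = 0$ ($Z = 0 \left(-3\right) = 0$)
$s{\left(D \right)} = - \frac{6}{D}$ ($s{\left(D \right)} = - \frac{\frac{7}{D} + \frac{5}{D}}{2} = - \frac{12 \frac{1}{D}}{2} = - \frac{6}{D}$)
$j{\left(K \right)} = 0$ ($j{\left(K \right)} = \left(-1\right) 0 = 0$)
$j{\left(s{\left(3 \right)} \right)} + 411 \cdot 90 = 0 + 411 \cdot 90 = 0 + 36990 = 36990$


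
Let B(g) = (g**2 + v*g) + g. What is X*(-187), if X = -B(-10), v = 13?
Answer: -7480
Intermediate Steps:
B(g) = g**2 + 14*g (B(g) = (g**2 + 13*g) + g = g**2 + 14*g)
X = 40 (X = -(-10)*(14 - 10) = -(-10)*4 = -1*(-40) = 40)
X*(-187) = 40*(-187) = -7480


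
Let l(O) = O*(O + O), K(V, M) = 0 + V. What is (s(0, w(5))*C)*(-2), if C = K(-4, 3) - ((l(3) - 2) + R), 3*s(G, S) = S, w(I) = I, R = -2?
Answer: 60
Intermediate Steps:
s(G, S) = S/3
K(V, M) = V
l(O) = 2*O**2 (l(O) = O*(2*O) = 2*O**2)
C = -18 (C = -4 - ((2*3**2 - 2) - 2) = -4 - ((2*9 - 2) - 2) = -4 - ((18 - 2) - 2) = -4 - (16 - 2) = -4 - 1*14 = -4 - 14 = -18)
(s(0, w(5))*C)*(-2) = (((1/3)*5)*(-18))*(-2) = ((5/3)*(-18))*(-2) = -30*(-2) = 60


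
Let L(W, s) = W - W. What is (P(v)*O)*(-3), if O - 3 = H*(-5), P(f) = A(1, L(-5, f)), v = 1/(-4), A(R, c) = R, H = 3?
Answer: 36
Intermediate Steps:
L(W, s) = 0
v = -¼ ≈ -0.25000
P(f) = 1
O = -12 (O = 3 + 3*(-5) = 3 - 15 = -12)
(P(v)*O)*(-3) = (1*(-12))*(-3) = -12*(-3) = 36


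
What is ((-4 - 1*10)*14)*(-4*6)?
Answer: 4704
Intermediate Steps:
((-4 - 1*10)*14)*(-4*6) = ((-4 - 10)*14)*(-24) = -14*14*(-24) = -196*(-24) = 4704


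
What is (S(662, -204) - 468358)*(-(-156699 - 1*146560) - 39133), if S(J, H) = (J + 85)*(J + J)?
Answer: 137522484420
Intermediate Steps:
S(J, H) = 2*J*(85 + J) (S(J, H) = (85 + J)*(2*J) = 2*J*(85 + J))
(S(662, -204) - 468358)*(-(-156699 - 1*146560) - 39133) = (2*662*(85 + 662) - 468358)*(-(-156699 - 1*146560) - 39133) = (2*662*747 - 468358)*(-(-156699 - 146560) - 39133) = (989028 - 468358)*(-1*(-303259) - 39133) = 520670*(303259 - 39133) = 520670*264126 = 137522484420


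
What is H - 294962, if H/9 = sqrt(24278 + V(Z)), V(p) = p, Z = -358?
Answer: -294962 + 36*sqrt(1495) ≈ -2.9357e+5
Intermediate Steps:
H = 36*sqrt(1495) (H = 9*sqrt(24278 - 358) = 9*sqrt(23920) = 9*(4*sqrt(1495)) = 36*sqrt(1495) ≈ 1391.9)
H - 294962 = 36*sqrt(1495) - 294962 = -294962 + 36*sqrt(1495)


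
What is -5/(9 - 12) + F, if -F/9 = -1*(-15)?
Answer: -400/3 ≈ -133.33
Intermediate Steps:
F = -135 (F = -(-9)*(-15) = -9*15 = -135)
-5/(9 - 12) + F = -5/(9 - 12) - 135 = -5/(-3) - 135 = -5*(-1/3) - 135 = 5/3 - 135 = -400/3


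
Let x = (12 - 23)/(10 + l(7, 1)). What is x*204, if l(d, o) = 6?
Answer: -561/4 ≈ -140.25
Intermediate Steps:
x = -11/16 (x = (12 - 23)/(10 + 6) = -11/16 ≈ -0.68750)
x*204 = -11/16*204 = -561/4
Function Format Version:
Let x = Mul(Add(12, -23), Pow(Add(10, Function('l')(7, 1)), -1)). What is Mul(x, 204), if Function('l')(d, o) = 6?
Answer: Rational(-561, 4) ≈ -140.25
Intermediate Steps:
x = Rational(-11, 16) (x = Mul(Add(12, -23), Pow(Add(10, 6), -1)) = Mul(-11, Pow(16, -1)) = Mul(-11, Rational(1, 16)) = Rational(-11, 16) ≈ -0.68750)
Mul(x, 204) = Mul(Rational(-11, 16), 204) = Rational(-561, 4)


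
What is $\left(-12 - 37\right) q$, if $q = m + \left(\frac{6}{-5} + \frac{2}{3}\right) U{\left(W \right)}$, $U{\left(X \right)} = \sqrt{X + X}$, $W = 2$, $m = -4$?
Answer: $\frac{3724}{15} \approx 248.27$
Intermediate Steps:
$U{\left(X \right)} = \sqrt{2} \sqrt{X}$ ($U{\left(X \right)} = \sqrt{2 X} = \sqrt{2} \sqrt{X}$)
$q = - \frac{76}{15}$ ($q = -4 + \left(\frac{6}{-5} + \frac{2}{3}\right) \sqrt{2} \sqrt{2} = -4 + \left(6 \left(- \frac{1}{5}\right) + 2 \cdot \frac{1}{3}\right) 2 = -4 + \left(- \frac{6}{5} + \frac{2}{3}\right) 2 = -4 - \frac{16}{15} = - \frac{76}{15} \approx -5.0667$)
$\left(-12 - 37\right) q = \left(-12 - 37\right) \left(- \frac{76}{15}\right) = \left(-49\right) \left(- \frac{76}{15}\right) = \frac{3724}{15}$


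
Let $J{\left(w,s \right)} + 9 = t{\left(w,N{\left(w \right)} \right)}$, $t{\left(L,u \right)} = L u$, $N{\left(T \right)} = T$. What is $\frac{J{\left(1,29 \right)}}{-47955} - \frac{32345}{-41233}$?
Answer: $\frac{1551434339}{1977328515} \approx 0.78461$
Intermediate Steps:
$J{\left(w,s \right)} = -9 + w^{2}$ ($J{\left(w,s \right)} = -9 + w w = -9 + w^{2}$)
$\frac{J{\left(1,29 \right)}}{-47955} - \frac{32345}{-41233} = \frac{-9 + 1^{2}}{-47955} - \frac{32345}{-41233} = \left(-9 + 1\right) \left(- \frac{1}{47955}\right) - - \frac{32345}{41233} = \left(-8\right) \left(- \frac{1}{47955}\right) + \frac{32345}{41233} = \frac{8}{47955} + \frac{32345}{41233} = \frac{1551434339}{1977328515}$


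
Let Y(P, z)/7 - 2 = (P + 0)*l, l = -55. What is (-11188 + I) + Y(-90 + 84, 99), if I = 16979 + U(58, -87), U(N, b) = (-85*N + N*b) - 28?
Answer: -1889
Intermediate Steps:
Y(P, z) = 14 - 385*P (Y(P, z) = 14 + 7*((P + 0)*(-55)) = 14 + 7*(P*(-55)) = 14 + 7*(-55*P) = 14 - 385*P)
U(N, b) = -28 - 85*N + N*b
I = 6975 (I = 16979 + (-28 - 85*58 + 58*(-87)) = 16979 + (-28 - 4930 - 5046) = 16979 - 10004 = 6975)
(-11188 + I) + Y(-90 + 84, 99) = (-11188 + 6975) + (14 - 385*(-90 + 84)) = -4213 + (14 - 385*(-6)) = -4213 + (14 + 2310) = -4213 + 2324 = -1889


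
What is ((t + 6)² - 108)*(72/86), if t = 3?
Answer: -972/43 ≈ -22.605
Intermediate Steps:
((t + 6)² - 108)*(72/86) = ((3 + 6)² - 108)*(72/86) = (9² - 108)*(72*(1/86)) = (81 - 108)*(36/43) = -27*36/43 = -972/43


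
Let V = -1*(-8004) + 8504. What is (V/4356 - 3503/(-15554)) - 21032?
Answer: -32379858697/1539846 ≈ -21028.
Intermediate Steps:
V = 16508 (V = 8004 + 8504 = 16508)
(V/4356 - 3503/(-15554)) - 21032 = (16508/4356 - 3503/(-15554)) - 21032 = (16508*(1/4356) - 3503*(-1/15554)) - 21032 = (4127/1089 + 3503/15554) - 21032 = 6182375/1539846 - 21032 = -32379858697/1539846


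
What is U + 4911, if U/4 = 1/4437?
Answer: 21790111/4437 ≈ 4911.0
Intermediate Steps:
U = 4/4437 ≈ 0.00090151
U + 4911 = 4/4437 + 4911 = 21790111/4437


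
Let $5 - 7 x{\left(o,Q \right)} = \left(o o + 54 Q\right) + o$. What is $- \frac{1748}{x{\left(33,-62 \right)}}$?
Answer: $- \frac{532}{97} \approx -5.4845$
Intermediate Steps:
$x{\left(o,Q \right)} = \frac{5}{7} - \frac{54 Q}{7} - \frac{o}{7} - \frac{o^{2}}{7}$ ($x{\left(o,Q \right)} = \frac{5}{7} - \frac{\left(o o + 54 Q\right) + o}{7} = \frac{5}{7} - \frac{\left(o^{2} + 54 Q\right) + o}{7} = \frac{5}{7} - \frac{o + o^{2} + 54 Q}{7} = \frac{5}{7} - \left(\frac{o}{7} + \frac{o^{2}}{7} + \frac{54 Q}{7}\right) = \frac{5}{7} - \frac{54 Q}{7} - \frac{o}{7} - \frac{o^{2}}{7}$)
$- \frac{1748}{x{\left(33,-62 \right)}} = - \frac{1748}{\frac{5}{7} - - \frac{3348}{7} - \frac{33}{7} - \frac{33^{2}}{7}} = - \frac{1748}{\frac{5}{7} + \frac{3348}{7} - \frac{33}{7} - \frac{1089}{7}} = - \frac{1748}{\frac{2231}{7}} = \left(-1748\right) \frac{7}{2231} = - \frac{532}{97}$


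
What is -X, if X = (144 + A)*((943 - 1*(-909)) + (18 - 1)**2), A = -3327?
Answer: 6814803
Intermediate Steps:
X = -6814803 (X = (144 - 3327)*((943 - 1*(-909)) + (18 - 1)**2) = -3183*((943 + 909) + 17**2) = -3183*(1852 + 289) = -3183*2141 = -6814803)
-X = -1*(-6814803) = 6814803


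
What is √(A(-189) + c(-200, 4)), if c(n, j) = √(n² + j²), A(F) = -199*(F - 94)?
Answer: √(56317 + 4*√2501) ≈ 237.73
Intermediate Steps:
A(F) = 18706 - 199*F (A(F) = -199*(-94 + F) = 18706 - 199*F)
c(n, j) = √(j² + n²)
√(A(-189) + c(-200, 4)) = √((18706 - 199*(-189)) + √(4² + (-200)²)) = √((18706 + 37611) + √(16 + 40000)) = √(56317 + √40016) = √(56317 + 4*√2501)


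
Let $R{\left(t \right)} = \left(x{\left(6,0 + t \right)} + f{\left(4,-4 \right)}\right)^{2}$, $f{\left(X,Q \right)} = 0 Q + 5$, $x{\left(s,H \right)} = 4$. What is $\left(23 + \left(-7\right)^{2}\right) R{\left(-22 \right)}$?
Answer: $5832$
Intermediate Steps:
$f{\left(X,Q \right)} = 5$ ($f{\left(X,Q \right)} = 0 + 5 = 5$)
$R{\left(t \right)} = 81$ ($R{\left(t \right)} = \left(4 + 5\right)^{2} = 9^{2} = 81$)
$\left(23 + \left(-7\right)^{2}\right) R{\left(-22 \right)} = \left(23 + \left(-7\right)^{2}\right) 81 = \left(23 + 49\right) 81 = 72 \cdot 81 = 5832$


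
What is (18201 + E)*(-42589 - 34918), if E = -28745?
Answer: 817233808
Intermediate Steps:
(18201 + E)*(-42589 - 34918) = (18201 - 28745)*(-42589 - 34918) = -10544*(-77507) = 817233808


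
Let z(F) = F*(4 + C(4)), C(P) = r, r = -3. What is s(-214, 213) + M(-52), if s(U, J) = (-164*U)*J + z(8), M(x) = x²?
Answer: 7478160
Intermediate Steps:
C(P) = -3
z(F) = F (z(F) = F*(4 - 3) = F*1 = F)
s(U, J) = 8 - 164*J*U (s(U, J) = (-164*U)*J + 8 = -164*J*U + 8 = 8 - 164*J*U)
s(-214, 213) + M(-52) = (8 - 164*213*(-214)) + (-52)² = (8 + 7475448) + 2704 = 7475456 + 2704 = 7478160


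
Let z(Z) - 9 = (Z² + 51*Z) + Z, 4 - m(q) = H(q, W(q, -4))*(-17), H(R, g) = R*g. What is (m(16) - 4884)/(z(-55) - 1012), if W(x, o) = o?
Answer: 2984/419 ≈ 7.1217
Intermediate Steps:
m(q) = 4 - 68*q (m(q) = 4 - q*(-4)*(-17) = 4 - (-4*q)*(-17) = 4 - 68*q)
z(Z) = 9 + Z² + 52*Z (z(Z) = 9 + ((Z² + 51*Z) + Z) = 9 + (Z² + 52*Z) = 9 + Z² + 52*Z)
(m(16) - 4884)/(z(-55) - 1012) = ((4 - 68*16) - 4884)/((9 + (-55)² + 52*(-55)) - 1012) = ((4 - 1088) - 4884)/((9 + 3025 - 2860) - 1012) = (-1084 - 4884)/(174 - 1012) = -5968/(-838) = -5968*(-1/838) = 2984/419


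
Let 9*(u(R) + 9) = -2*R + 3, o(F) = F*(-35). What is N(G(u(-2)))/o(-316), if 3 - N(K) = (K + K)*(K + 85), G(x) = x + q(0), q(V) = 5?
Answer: 6133/127980 ≈ 0.047922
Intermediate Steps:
o(F) = -35*F
u(R) = -26/3 - 2*R/9 (u(R) = -9 + (-2*R + 3)/9 = -9 + (3 - 2*R)/9 = -9 + (1/3 - 2*R/9) = -26/3 - 2*R/9)
G(x) = 5 + x (G(x) = x + 5 = 5 + x)
N(K) = 3 - 2*K*(85 + K) (N(K) = 3 - (K + K)*(K + 85) = 3 - 2*K*(85 + K))
N(G(u(-2)))/o(-316) = (3 - 170*(5 + (-26/3 - 2/9*(-2))) - 2*(5 + (-26/3 - 2/9*(-2)))**2)/((-35*(-316))) = (3 - 170*(5 + (-26/3 + 4/9)) - 2*(5 + (-26/3 + 4/9))**2)/11060 = (3 - 170*(5 - 74/9) - 2*(5 - 74/9)**2)*(1/11060) = (3 - 170*(-29/9) - 2*(-29/9)**2)*(1/11060) = (3 + 4930/9 - 2*841/81)*(1/11060) = (3 + 4930/9 - 1682/81)*(1/11060) = (42931/81)*(1/11060) = 6133/127980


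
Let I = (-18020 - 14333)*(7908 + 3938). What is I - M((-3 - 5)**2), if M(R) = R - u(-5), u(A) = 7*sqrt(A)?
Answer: -383253702 + 7*I*sqrt(5) ≈ -3.8325e+8 + 15.652*I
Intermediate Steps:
M(R) = R - 7*I*sqrt(5) (M(R) = R - 7*sqrt(-5) = R - 7*I*sqrt(5))
I = -383253638 (I = -32353*11846 = -383253638)
I - M((-3 - 5)**2) = -383253638 - ((-3 - 5)**2 - 7*I*sqrt(5)) = -383253638 - ((-8)**2 - 7*I*sqrt(5)) = -383253638 - (64 - 7*I*sqrt(5)) = -383253638 + (-64 + 7*I*sqrt(5)) = -383253702 + 7*I*sqrt(5)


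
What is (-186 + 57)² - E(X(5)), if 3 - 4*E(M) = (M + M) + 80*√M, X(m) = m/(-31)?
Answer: 2063381/124 + 20*I*√155/31 ≈ 16640.0 + 8.0322*I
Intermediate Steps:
X(m) = -m/31 (X(m) = m*(-1/31) = -m/31)
E(M) = ¾ - 20*√M - M/2 (E(M) = ¾ - ((M + M) + 80*√M)/4 = ¾ - (2*M + 80*√M)/4 = ¾ + (-20*√M - M/2) = ¾ - 20*√M - M/2)
(-186 + 57)² - E(X(5)) = (-186 + 57)² - (¾ - 20*I*√155/31 - (-1)*5/62) = (-129)² - (¾ - 20*I*√155/31 - ½*(-5/31)) = 16641 - (¾ - 20*I*√155/31 + 5/62) = 16641 - (103/124 - 20*I*√155/31) = 16641 + (-103/124 + 20*I*√155/31) = 2063381/124 + 20*I*√155/31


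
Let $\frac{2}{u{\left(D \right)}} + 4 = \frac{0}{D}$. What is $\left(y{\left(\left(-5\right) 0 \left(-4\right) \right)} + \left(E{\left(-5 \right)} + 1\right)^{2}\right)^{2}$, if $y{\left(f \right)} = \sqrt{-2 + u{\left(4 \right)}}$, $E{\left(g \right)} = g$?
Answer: $\frac{\left(32 + i \sqrt{10}\right)^{2}}{4} \approx 253.5 + 50.596 i$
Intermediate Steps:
$u{\left(D \right)} = - \frac{1}{2}$ ($u{\left(D \right)} = \frac{2}{-4 + \frac{0}{D}} = \frac{2}{-4 + 0} = \frac{2}{-4} = 2 \left(- \frac{1}{4}\right) = - \frac{1}{2}$)
$y{\left(f \right)} = \frac{i \sqrt{10}}{2}$ ($y{\left(f \right)} = \sqrt{-2 - \frac{1}{2}} = \sqrt{- \frac{5}{2}} = \frac{i \sqrt{10}}{2}$)
$\left(y{\left(\left(-5\right) 0 \left(-4\right) \right)} + \left(E{\left(-5 \right)} + 1\right)^{2}\right)^{2} = \left(\frac{i \sqrt{10}}{2} + \left(-5 + 1\right)^{2}\right)^{2} = \left(\frac{i \sqrt{10}}{2} + \left(-4\right)^{2}\right)^{2} = \left(\frac{i \sqrt{10}}{2} + 16\right)^{2} = \left(16 + \frac{i \sqrt{10}}{2}\right)^{2}$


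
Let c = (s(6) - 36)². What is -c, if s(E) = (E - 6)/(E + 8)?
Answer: -1296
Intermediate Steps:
s(E) = (-6 + E)/(8 + E)
c = 1296 (c = ((-6 + 6)/(8 + 6) - 36)² = (0/14 - 36)² = ((1/14)*0 - 36)² = (0 - 36)² = (-36)² = 1296)
-c = -1*1296 = -1296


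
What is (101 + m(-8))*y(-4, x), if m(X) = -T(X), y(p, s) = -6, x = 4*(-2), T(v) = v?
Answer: -654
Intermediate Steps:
x = -8
m(X) = -X
(101 + m(-8))*y(-4, x) = (101 - 1*(-8))*(-6) = (101 + 8)*(-6) = 109*(-6) = -654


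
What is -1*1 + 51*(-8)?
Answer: -409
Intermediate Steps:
-1*1 + 51*(-8) = -1 - 408 = -409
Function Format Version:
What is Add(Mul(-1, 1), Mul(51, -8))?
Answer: -409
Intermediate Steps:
Add(Mul(-1, 1), Mul(51, -8)) = Add(-1, -408) = -409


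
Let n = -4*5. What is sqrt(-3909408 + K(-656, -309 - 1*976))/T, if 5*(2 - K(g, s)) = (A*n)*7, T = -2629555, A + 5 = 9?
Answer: -3*I*sqrt(434366)/2629555 ≈ -0.00075191*I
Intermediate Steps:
A = 4 (A = -5 + 9 = 4)
n = -20
K(g, s) = 114 (K(g, s) = 2 - 4*(-20)*7/5 = 2 - (-16)*7 = 2 - 1/5*(-560) = 2 + 112 = 114)
sqrt(-3909408 + K(-656, -309 - 1*976))/T = sqrt(-3909408 + 114)/(-2629555) = sqrt(-3909294)*(-1/2629555) = (3*I*sqrt(434366))*(-1/2629555) = -3*I*sqrt(434366)/2629555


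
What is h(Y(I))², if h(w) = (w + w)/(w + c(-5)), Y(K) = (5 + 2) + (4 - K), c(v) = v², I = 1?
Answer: 16/49 ≈ 0.32653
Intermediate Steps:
Y(K) = 11 - K (Y(K) = 7 + (4 - K) = 11 - K)
h(w) = 2*w/(25 + w) (h(w) = (w + w)/(w + (-5)²) = (2*w)/(w + 25) = (2*w)/(25 + w) = 2*w/(25 + w))
h(Y(I))² = (2*(11 - 1*1)/(25 + (11 - 1*1)))² = (2*(11 - 1)/(25 + (11 - 1)))² = (2*10/(25 + 10))² = (2*10/35)² = (2*10*(1/35))² = (4/7)² = 16/49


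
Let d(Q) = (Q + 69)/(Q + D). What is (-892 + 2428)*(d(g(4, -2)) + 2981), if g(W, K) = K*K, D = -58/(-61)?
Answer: 694821120/151 ≈ 4.6015e+6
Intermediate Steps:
D = 58/61 (D = -58*(-1/61) = 58/61 ≈ 0.95082)
g(W, K) = K²
d(Q) = (69 + Q)/(58/61 + Q) (d(Q) = (Q + 69)/(Q + 58/61) = (69 + Q)/(58/61 + Q))
(-892 + 2428)*(d(g(4, -2)) + 2981) = (-892 + 2428)*(61*(69 + (-2)²)/(58 + 61*(-2)²) + 2981) = 1536*(61*(69 + 4)/(58 + 61*4) + 2981) = 1536*(61*73/(58 + 244) + 2981) = 1536*(61*73/302 + 2981) = 1536*(61*(1/302)*73 + 2981) = 1536*(4453/302 + 2981) = 1536*(904715/302) = 694821120/151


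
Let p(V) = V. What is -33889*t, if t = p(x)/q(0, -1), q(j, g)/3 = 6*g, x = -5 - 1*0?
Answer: -169445/18 ≈ -9413.6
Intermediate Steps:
x = -5 (x = -5 + 0 = -5)
q(j, g) = 18*g (q(j, g) = 3*(6*g) = 18*g)
t = 5/18 (t = -5/(18*(-1)) = -5/(-18) = -5*(-1/18) = 5/18 ≈ 0.27778)
-33889*t = -33889*5/18 = -169445/18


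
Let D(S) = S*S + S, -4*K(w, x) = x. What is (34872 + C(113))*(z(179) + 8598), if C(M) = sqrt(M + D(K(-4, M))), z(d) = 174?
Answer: 305897184 + 10965*sqrt(565) ≈ 3.0616e+8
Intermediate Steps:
K(w, x) = -x/4
D(S) = S + S**2 (D(S) = S**2 + S = S + S**2)
C(M) = sqrt(M - M*(1 - M/4)/4) (C(M) = sqrt(M + (-M/4)*(1 - M/4)) = sqrt(M - M*(1 - M/4)/4))
(34872 + C(113))*(z(179) + 8598) = (34872 + sqrt(113*(12 + 113))/4)*(174 + 8598) = (34872 + sqrt(113*125)/4)*8772 = (34872 + sqrt(14125)/4)*8772 = (34872 + (5*sqrt(565))/4)*8772 = (34872 + 5*sqrt(565)/4)*8772 = 305897184 + 10965*sqrt(565)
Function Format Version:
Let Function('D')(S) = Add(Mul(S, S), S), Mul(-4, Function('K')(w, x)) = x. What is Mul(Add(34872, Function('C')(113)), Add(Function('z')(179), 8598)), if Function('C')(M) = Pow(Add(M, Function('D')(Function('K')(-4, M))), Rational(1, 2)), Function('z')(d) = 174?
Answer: Add(305897184, Mul(10965, Pow(565, Rational(1, 2)))) ≈ 3.0616e+8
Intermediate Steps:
Function('K')(w, x) = Mul(Rational(-1, 4), x)
Function('D')(S) = Add(S, Pow(S, 2)) (Function('D')(S) = Add(Pow(S, 2), S) = Add(S, Pow(S, 2)))
Function('C')(M) = Pow(Add(M, Mul(Rational(-1, 4), M, Add(1, Mul(Rational(-1, 4), M)))), Rational(1, 2)) (Function('C')(M) = Pow(Add(M, Mul(Mul(Rational(-1, 4), M), Add(1, Mul(Rational(-1, 4), M)))), Rational(1, 2)) = Pow(Add(M, Mul(Rational(-1, 4), M, Add(1, Mul(Rational(-1, 4), M)))), Rational(1, 2)))
Mul(Add(34872, Function('C')(113)), Add(Function('z')(179), 8598)) = Mul(Add(34872, Mul(Rational(1, 4), Pow(Mul(113, Add(12, 113)), Rational(1, 2)))), Add(174, 8598)) = Mul(Add(34872, Mul(Rational(1, 4), Pow(Mul(113, 125), Rational(1, 2)))), 8772) = Mul(Add(34872, Mul(Rational(1, 4), Pow(14125, Rational(1, 2)))), 8772) = Mul(Add(34872, Mul(Rational(1, 4), Mul(5, Pow(565, Rational(1, 2))))), 8772) = Mul(Add(34872, Mul(Rational(5, 4), Pow(565, Rational(1, 2)))), 8772) = Add(305897184, Mul(10965, Pow(565, Rational(1, 2))))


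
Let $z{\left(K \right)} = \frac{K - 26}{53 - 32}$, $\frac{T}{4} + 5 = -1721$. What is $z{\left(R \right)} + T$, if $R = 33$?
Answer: $- \frac{20711}{3} \approx -6903.7$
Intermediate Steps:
$T = -6904$ ($T = -20 + 4 \left(-1721\right) = -20 - 6884 = -6904$)
$z{\left(K \right)} = - \frac{26}{21} + \frac{K}{21}$ ($z{\left(K \right)} = \frac{-26 + K}{21} = \left(-26 + K\right) \frac{1}{21} = - \frac{26}{21} + \frac{K}{21}$)
$z{\left(R \right)} + T = \left(- \frac{26}{21} + \frac{1}{21} \cdot 33\right) - 6904 = \left(- \frac{26}{21} + \frac{11}{7}\right) - 6904 = \frac{1}{3} - 6904 = - \frac{20711}{3}$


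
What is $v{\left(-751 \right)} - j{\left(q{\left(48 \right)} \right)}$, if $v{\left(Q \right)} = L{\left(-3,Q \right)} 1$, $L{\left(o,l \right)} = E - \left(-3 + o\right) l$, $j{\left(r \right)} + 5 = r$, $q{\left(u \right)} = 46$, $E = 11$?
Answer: $-4536$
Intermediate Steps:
$j{\left(r \right)} = -5 + r$
$L{\left(o,l \right)} = 11 - l \left(-3 + o\right)$ ($L{\left(o,l \right)} = 11 - \left(-3 + o\right) l = 11 - l \left(-3 + o\right)$)
$v{\left(Q \right)} = 11 + 6 Q$ ($v{\left(Q \right)} = \left(11 + 3 Q - Q \left(-3\right)\right) 1 = \left(11 + 3 Q + 3 Q\right) 1 = \left(11 + 6 Q\right) 1 = 11 + 6 Q$)
$v{\left(-751 \right)} - j{\left(q{\left(48 \right)} \right)} = \left(11 + 6 \left(-751\right)\right) - \left(-5 + 46\right) = \left(11 - 4506\right) - 41 = -4495 - 41 = -4536$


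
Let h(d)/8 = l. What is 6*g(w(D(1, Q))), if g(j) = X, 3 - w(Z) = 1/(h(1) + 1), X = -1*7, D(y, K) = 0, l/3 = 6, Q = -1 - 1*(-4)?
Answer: -42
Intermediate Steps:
Q = 3 (Q = -1 + 4 = 3)
l = 18 (l = 3*6 = 18)
h(d) = 144 (h(d) = 8*18 = 144)
X = -7
w(Z) = 434/145 (w(Z) = 3 - 1/(144 + 1) = 3 - 1/145 = 434/145)
g(j) = -7
6*g(w(D(1, Q))) = 6*(-7) = -42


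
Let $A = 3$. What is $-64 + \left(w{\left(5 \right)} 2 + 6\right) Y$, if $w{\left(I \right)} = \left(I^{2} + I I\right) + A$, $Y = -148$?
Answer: $-16640$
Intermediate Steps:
$w{\left(I \right)} = 3 + 2 I^{2}$ ($w{\left(I \right)} = \left(I^{2} + I I\right) + 3 = \left(I^{2} + I^{2}\right) + 3 = 2 I^{2} + 3 = 3 + 2 I^{2}$)
$-64 + \left(w{\left(5 \right)} 2 + 6\right) Y = -64 + \left(\left(3 + 2 \cdot 5^{2}\right) 2 + 6\right) \left(-148\right) = -64 + \left(\left(3 + 2 \cdot 25\right) 2 + 6\right) \left(-148\right) = -64 + \left(\left(3 + 50\right) 2 + 6\right) \left(-148\right) = -64 + \left(53 \cdot 2 + 6\right) \left(-148\right) = -64 + \left(106 + 6\right) \left(-148\right) = -64 + 112 \left(-148\right) = -64 - 16576 = -16640$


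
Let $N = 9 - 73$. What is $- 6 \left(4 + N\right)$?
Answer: $360$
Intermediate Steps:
$N = -64$
$- 6 \left(4 + N\right) = - 6 \left(4 - 64\right) = \left(-6\right) \left(-60\right) = 360$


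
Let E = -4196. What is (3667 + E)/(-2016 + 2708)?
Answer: -529/692 ≈ -0.76445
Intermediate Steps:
(3667 + E)/(-2016 + 2708) = (3667 - 4196)/(-2016 + 2708) = -529/692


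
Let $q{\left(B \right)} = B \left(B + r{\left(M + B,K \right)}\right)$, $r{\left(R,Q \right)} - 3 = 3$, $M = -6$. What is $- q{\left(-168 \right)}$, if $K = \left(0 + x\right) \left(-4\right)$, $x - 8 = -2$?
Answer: $-27216$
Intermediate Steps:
$x = 6$ ($x = 8 - 2 = 6$)
$K = -24$ ($K = \left(0 + 6\right) \left(-4\right) = 6 \left(-4\right) = -24$)
$r{\left(R,Q \right)} = 6$ ($r{\left(R,Q \right)} = 3 + 3 = 6$)
$q{\left(B \right)} = B \left(6 + B\right)$ ($q{\left(B \right)} = B \left(B + 6\right) = B \left(6 + B\right)$)
$- q{\left(-168 \right)} = - \left(-168\right) \left(6 - 168\right) = - \left(-168\right) \left(-162\right) = \left(-1\right) 27216 = -27216$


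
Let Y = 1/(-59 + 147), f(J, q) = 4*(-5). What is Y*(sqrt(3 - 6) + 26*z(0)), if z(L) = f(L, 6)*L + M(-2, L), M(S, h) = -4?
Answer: -13/11 + I*sqrt(3)/88 ≈ -1.1818 + 0.019682*I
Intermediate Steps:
f(J, q) = -20
Y = 1/88 ≈ 0.011364
z(L) = -4 - 20*L (z(L) = -20*L - 4 = -4 - 20*L)
Y*(sqrt(3 - 6) + 26*z(0)) = (sqrt(3 - 6) + 26*(-4 - 20*0))/88 = (sqrt(-3) + 26*(-4 + 0))/88 = (I*sqrt(3) + 26*(-4))/88 = (I*sqrt(3) - 104)/88 = (-104 + I*sqrt(3))/88 = -13/11 + I*sqrt(3)/88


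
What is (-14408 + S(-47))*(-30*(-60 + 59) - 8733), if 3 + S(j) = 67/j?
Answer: 5895272952/47 ≈ 1.2543e+8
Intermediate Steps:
S(j) = -3 + 67/j
(-14408 + S(-47))*(-30*(-60 + 59) - 8733) = (-14408 + (-3 + 67/(-47)))*(-30*(-60 + 59) - 8733) = (-14408 + (-3 + 67*(-1/47)))*(-30*(-1) - 8733) = (-14408 + (-3 - 67/47))*(30 - 8733) = (-14408 - 208/47)*(-8703) = -677384/47*(-8703) = 5895272952/47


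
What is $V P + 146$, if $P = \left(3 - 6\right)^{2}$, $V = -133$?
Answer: $-1051$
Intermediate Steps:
$P = 9$ ($P = \left(-3\right)^{2} = 9$)
$V P + 146 = \left(-133\right) 9 + 146 = -1197 + 146 = -1051$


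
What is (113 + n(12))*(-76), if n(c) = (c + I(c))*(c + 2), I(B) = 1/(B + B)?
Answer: -64201/3 ≈ -21400.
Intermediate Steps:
I(B) = 1/(2*B)
n(c) = (2 + c)*(c + 1/(2*c)) (n(c) = (c + 1/(2*c))*(c + 2) = (c + 1/(2*c))*(2 + c) = (2 + c)*(c + 1/(2*c)))
(113 + n(12))*(-76) = (113 + (½ + 1/12 + 12² + 2*12))*(-76) = (113 + (½ + 1/12 + 144 + 24))*(-76) = (113 + 2023/12)*(-76) = (3379/12)*(-76) = -64201/3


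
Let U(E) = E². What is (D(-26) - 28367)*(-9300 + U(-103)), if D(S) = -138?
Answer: -37313045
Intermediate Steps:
(D(-26) - 28367)*(-9300 + U(-103)) = (-138 - 28367)*(-9300 + (-103)²) = -28505*(-9300 + 10609) = -28505*1309 = -37313045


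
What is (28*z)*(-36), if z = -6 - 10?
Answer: 16128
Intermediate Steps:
z = -16
(28*z)*(-36) = (28*(-16))*(-36) = -448*(-36) = 16128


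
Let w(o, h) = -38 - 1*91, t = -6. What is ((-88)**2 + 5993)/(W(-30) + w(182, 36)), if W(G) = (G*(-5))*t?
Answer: -4579/343 ≈ -13.350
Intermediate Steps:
w(o, h) = -129 (w(o, h) = -38 - 91 = -129)
W(G) = 30*G (W(G) = (G*(-5))*(-6) = -5*G*(-6) = 30*G)
((-88)**2 + 5993)/(W(-30) + w(182, 36)) = ((-88)**2 + 5993)/(30*(-30) - 129) = (7744 + 5993)/(-900 - 129) = 13737/(-1029) = 13737*(-1/1029) = -4579/343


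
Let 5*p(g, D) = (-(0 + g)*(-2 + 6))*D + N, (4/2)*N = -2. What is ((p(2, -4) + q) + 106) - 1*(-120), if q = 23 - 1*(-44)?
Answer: 1496/5 ≈ 299.20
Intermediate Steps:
N = -1 (N = (½)*(-2) = -1)
p(g, D) = -⅕ - 4*D*g/5 (p(g, D) = ((-(0 + g)*(-2 + 6))*D - 1)/5 = ((-g*4)*D - 1)/5 = ((-4*g)*D - 1)/5 = (-4*D*g - 1)/5 = (-1 - 4*D*g)/5 = -⅕ - 4*D*g/5)
q = 67 (q = 23 + 44 = 67)
((p(2, -4) + q) + 106) - 1*(-120) = (((-⅕ - ⅘*(-4)*2) + 67) + 106) - 1*(-120) = (((-⅕ + 32/5) + 67) + 106) + 120 = ((31/5 + 67) + 106) + 120 = (366/5 + 106) + 120 = 896/5 + 120 = 1496/5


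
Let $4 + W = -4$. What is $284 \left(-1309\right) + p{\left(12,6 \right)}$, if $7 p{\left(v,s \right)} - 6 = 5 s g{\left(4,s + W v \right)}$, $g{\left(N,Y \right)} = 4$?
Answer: $-371738$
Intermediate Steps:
$W = -8$ ($W = -4 - 4 = -8$)
$p{\left(v,s \right)} = \frac{6}{7} + \frac{20 s}{7}$ ($p{\left(v,s \right)} = \frac{6}{7} + \frac{5 s 4}{7} = \frac{6}{7} + \frac{20 s}{7}$)
$284 \left(-1309\right) + p{\left(12,6 \right)} = 284 \left(-1309\right) + \left(\frac{6}{7} + \frac{20}{7} \cdot 6\right) = -371756 + \left(\frac{6}{7} + \frac{120}{7}\right) = -371756 + 18 = -371738$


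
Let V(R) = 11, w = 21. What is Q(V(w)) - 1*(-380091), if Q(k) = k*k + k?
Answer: 380223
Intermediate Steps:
Q(k) = k + k**2 (Q(k) = k**2 + k = k + k**2)
Q(V(w)) - 1*(-380091) = 11*(1 + 11) - 1*(-380091) = 11*12 + 380091 = 132 + 380091 = 380223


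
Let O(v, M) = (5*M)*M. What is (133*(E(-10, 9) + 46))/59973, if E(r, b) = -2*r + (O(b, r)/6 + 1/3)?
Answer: 59717/179919 ≈ 0.33191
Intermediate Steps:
O(v, M) = 5*M²
E(r, b) = ⅓ - 2*r + 5*r²/6 (E(r, b) = -2*r + ((5*r²)/6 + 1/3) = -2*r + ((5*r²)*(⅙) + 1*(⅓)) = -2*r + (5*r²/6 + ⅓) = -2*r + (⅓ + 5*r²/6) = ⅓ - 2*r + 5*r²/6)
(133*(E(-10, 9) + 46))/59973 = (133*((⅓ - 2*(-10) + (⅚)*(-10)²) + 46))/59973 = (133*((⅓ + 20 + (⅚)*100) + 46))*(1/59973) = (133*((⅓ + 20 + 250/3) + 46))*(1/59973) = (133*(311/3 + 46))*(1/59973) = (133*(449/3))*(1/59973) = (59717/3)*(1/59973) = 59717/179919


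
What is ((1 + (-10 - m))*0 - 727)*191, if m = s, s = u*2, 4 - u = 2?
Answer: -138857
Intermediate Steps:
u = 2 (u = 4 - 1*2 = 4 - 2 = 2)
s = 4 (s = 2*2 = 4)
m = 4
((1 + (-10 - m))*0 - 727)*191 = ((1 + (-10 - 1*4))*0 - 727)*191 = ((1 + (-10 - 4))*0 - 727)*191 = ((1 - 14)*0 - 727)*191 = (-13*0 - 727)*191 = (0 - 727)*191 = -727*191 = -138857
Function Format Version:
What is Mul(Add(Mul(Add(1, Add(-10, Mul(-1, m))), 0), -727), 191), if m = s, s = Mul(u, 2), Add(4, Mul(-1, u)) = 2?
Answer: -138857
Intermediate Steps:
u = 2 (u = Add(4, Mul(-1, 2)) = Add(4, -2) = 2)
s = 4 (s = Mul(2, 2) = 4)
m = 4
Mul(Add(Mul(Add(1, Add(-10, Mul(-1, m))), 0), -727), 191) = Mul(Add(Mul(Add(1, Add(-10, Mul(-1, 4))), 0), -727), 191) = Mul(Add(Mul(Add(1, Add(-10, -4)), 0), -727), 191) = Mul(Add(Mul(Add(1, -14), 0), -727), 191) = Mul(Add(Mul(-13, 0), -727), 191) = Mul(Add(0, -727), 191) = Mul(-727, 191) = -138857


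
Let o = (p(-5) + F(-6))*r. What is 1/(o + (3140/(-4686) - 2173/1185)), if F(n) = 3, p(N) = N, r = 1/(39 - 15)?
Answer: -3701940/9577547 ≈ -0.38652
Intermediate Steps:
r = 1/24 ≈ 0.041667
o = -1/12 (o = (-5 + 3)*(1/24) = -2*1/24 = -1/12 ≈ -0.083333)
1/(o + (3140/(-4686) - 2173/1185)) = 1/(-1/12 + (3140/(-4686) - 2173/1185)) = 1/(-1/12 + (3140*(-1/4686) - 2173*1/1185)) = 1/(-1/12 + (-1570/2343 - 2173/1185)) = 1/(-1/12 - 772421/308495) = 1/(-9577547/3701940) = -3701940/9577547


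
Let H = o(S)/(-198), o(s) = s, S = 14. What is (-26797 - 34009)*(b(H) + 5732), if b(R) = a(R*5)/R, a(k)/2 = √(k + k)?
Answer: -348539992 + 364836*I*√770/7 ≈ -3.4854e+8 + 1.4463e+6*I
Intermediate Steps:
a(k) = 2*√2*√k (a(k) = 2*√(k + k) = 2*√(2*k) = 2*(√2*√k) = 2*√2*√k)
H = -7/99 (H = 14/(-198) = 14*(-1/198) = -7/99 ≈ -0.070707)
b(R) = 2*√10/√R (b(R) = (2*√2*√(R*5))/R = (2*√2*√(5*R))/R = (2*√2*(√5*√R))/R = (2*√10*√R)/R = 2*√10/√R)
(-26797 - 34009)*(b(H) + 5732) = (-26797 - 34009)*(2*√10/√(-7/99) + 5732) = -60806*(2*√10*(-3*I*√77/7) + 5732) = -60806*(-6*I*√770/7 + 5732) = -60806*(5732 - 6*I*√770/7) = -348539992 + 364836*I*√770/7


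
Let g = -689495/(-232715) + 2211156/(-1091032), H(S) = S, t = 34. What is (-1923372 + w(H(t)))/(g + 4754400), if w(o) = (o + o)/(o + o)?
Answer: -24417147903207374/60357003848710615 ≈ -0.40455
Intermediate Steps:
w(o) = 1 (w(o) = (2*o)/((2*o)) = (2*o)*(1/(2*o)) = 1)
g = 11884597015/12694975594 (g = -689495*(-1/232715) + 2211156*(-1/1091032) = 137899/46543 - 552789/272758 = 11884597015/12694975594 ≈ 0.93617)
(-1923372 + w(H(t)))/(g + 4754400) = (-1923372 + 1)/(11884597015/12694975594 + 4754400) = -1923371/60357003848710615/12694975594 = -1923371*12694975594/60357003848710615 = -24417147903207374/60357003848710615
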